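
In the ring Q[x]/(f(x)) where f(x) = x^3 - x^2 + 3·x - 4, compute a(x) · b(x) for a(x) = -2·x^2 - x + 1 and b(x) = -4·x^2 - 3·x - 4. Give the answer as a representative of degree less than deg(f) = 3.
First multiply in Q[x] without reducing: a · b = 8·x^4 + 10·x^3 + 7·x^2 + x - 4. Now divide by f(x) = x^3 - x^2 + 3·x - 4, eliminating the leading term at each step:
  leading term 8·x^4: subtract (8·x)·f(x) = 8·x^4 - 8·x^3 + 24·x^2 - 32·x, leaving 18·x^3 - 17·x^2 + 33·x - 4
  leading term 18·x^3: subtract (18)·f(x) = 18·x^3 - 18·x^2 + 54·x - 72, leaving x^2 - 21·x + 68
The degree is now < 3, so this is the remainder. Hence a · b ≡ x^2 - 21·x + 68 in Q[x]/(f).

Final answer: a · b ≡ x^2 - 21·x + 68 (mod f(x))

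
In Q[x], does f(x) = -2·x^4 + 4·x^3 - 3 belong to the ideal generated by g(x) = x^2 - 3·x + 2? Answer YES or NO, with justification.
In Q[x] the ideal (g) consists of all multiples of g, so f ∈ (g) iff g | f, i.e. iff the remainder of f on division by g is 0. Divide f by g (g is monic, so eliminate the leading term of the running remainder at each step):
  leading term -2·x^4: subtract (-2·x^2)·g(x) = -2·x^4 + 6·x^3 - 4·x^2, leaving -2·x^3 + 4·x^2 - 3
  leading term -2·x^3: subtract (-2·x)·g(x) = -2·x^3 + 6·x^2 - 4·x, leaving -2·x^2 + 4·x - 3
  leading term -2·x^2: subtract (-2)·g(x) = -2·x^2 + 6·x - 4, leaving 1 - 2·x
The remainder r(x) = 1 - 2·x ≠ 0 (and deg r < deg g), so g ∤ f, i.e. f ∉ (g).

Final answer: NO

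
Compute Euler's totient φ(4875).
φ(4875) = 2400

φ is multiplicative, with φ(p^e) = p^e − p^(e−1). Factorise 4875 = 3 · 5^3 · 13. Then
  φ(4875) = (3 − 1) · (5^3 − 5^2) · (13 − 1) = 2 · 100 · 12 = 2400.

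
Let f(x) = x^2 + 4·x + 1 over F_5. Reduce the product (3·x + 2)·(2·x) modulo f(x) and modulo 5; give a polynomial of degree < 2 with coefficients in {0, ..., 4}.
a · b ≡ 4 (mod f(x))

Multiply as integer polynomials: a · b = 6·x^2 + 4·x. Reducing coefficients mod 5: a · b ≡ x^2 + 4·x. Now divide by f(x) = x^2 + 4·x + 1 in F_5[x], eliminating the leading term at each step:
  leading term x^2: subtract (1)·f(x) = x^2 + 4·x + 1, leaving 4 (coefficients mod 5)
The degree is now < 2, so this is the remainder. Hence a · b ≡ 4 in F_5[x]/(f).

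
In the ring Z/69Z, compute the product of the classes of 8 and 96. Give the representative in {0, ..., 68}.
Reduce the factors first: 96 ≡ 27 (mod 69), so 8 · 96 ≡ 8 · 27 (mod 69). 8 · 27 = 216. Dividing by 69: 216 = 3·69 + 9. So (8 · 96) mod 69 = 9.

Final answer: 9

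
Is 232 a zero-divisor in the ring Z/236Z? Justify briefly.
gcd(232, 236) = 4 > 1, so 232 is not a unit in Z/236Z. In Z/nZ every nonzero non-unit is a zero-divisor: explicitly, take b = 236/gcd = 59 ≠ 0 (mod 236); then 232·59 = 13688 = 58·236, i.e. 232·59 ≡ 0 (mod 236). So 232 is a zero-divisor.

Final answer: YES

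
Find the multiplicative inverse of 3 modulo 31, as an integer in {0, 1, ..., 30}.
3^(−1) ≡ 21 (mod 31)

Apply the extended Euclidean algorithm to (31, 3), tracking rows (r, s, t) with s·31 + t·3 = r. Each division r_prev = q·r_cur + r_new produces the new row as (previous row) − q·(current row):
  row A: (31, 1, 0)   [1·31 + 0·3 = 31]
  row B: (3, 0, 1)   [0·31 + 1·3 = 3]
  31 = 10·3 + 1   → row C = row A − 10·row B = (1, 1, −10)   [check: 1·31 − 10·3 = 1]
  3 = 3·1 + 0   → remainder 0, stop. gcd = 1 (last nonzero row C).
The gcd is 1, so 3 is invertible mod 31. The last nonzero row gives 1·31 − 10·3 = 1, so t = −10. So 3^(−1) ≡ −10 ≡ 21 (mod 31). Verify: 3 · 21 = 63 ≡ 1 (mod 31). ✓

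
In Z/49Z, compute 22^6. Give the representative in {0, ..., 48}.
Use repeated squaring. Binary(6) = 110. Walk through the bits of the exponent 6 left-to-right: at each bit after the leading one, square the running value, then multiply by 22 if the bit is 1 (always reducing mod 49):
  bit 1 = 1 (leading): start with 22.
  bit 2 = 1: square 22^2 = 484 ≡ 43; bit is 1, so multiply 43·22 = 946 ≡ 15 (mod 49).
  bit 3 = 0: square 15^2 = 225 ≡ 29 (mod 49).
Final value: 22^6 ≡ 29 (mod 49).

Final answer: 29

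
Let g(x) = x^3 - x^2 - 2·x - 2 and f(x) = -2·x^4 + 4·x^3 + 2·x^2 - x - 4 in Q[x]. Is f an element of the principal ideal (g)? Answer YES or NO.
In Q[x] the ideal (g) consists of all multiples of g, so f ∈ (g) iff g | f, i.e. iff the remainder of f on division by g is 0. Divide f by g (g is monic, so eliminate the leading term of the running remainder at each step):
  leading term -2·x^4: subtract (-2·x)·g(x) = -2·x^4 + 2·x^3 + 4·x^2 + 4·x, leaving 2·x^3 - 2·x^2 - 5·x - 4
  leading term 2·x^3: subtract (2)·g(x) = 2·x^3 - 2·x^2 - 4·x - 4, leaving -x
The remainder r(x) = -x ≠ 0 (and deg r < deg g), so g ∤ f, i.e. f ∉ (g).

Final answer: NO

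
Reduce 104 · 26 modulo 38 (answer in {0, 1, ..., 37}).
Reduce the factors first: 104 ≡ 28 (mod 38), so 104 · 26 ≡ 28 · 26 (mod 38). 28 · 26 = 728. Dividing by 38: 728 = 19·38 + 6. So (104 · 26) mod 38 = 6.

Final answer: 6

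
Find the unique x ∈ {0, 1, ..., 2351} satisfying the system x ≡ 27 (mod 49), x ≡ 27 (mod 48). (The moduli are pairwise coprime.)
x ≡ 27 (mod 2352); the representative in [0, 2352) is 27

The moduli 49, 48 are pairwise coprime, so by the CRT there is a unique solution mod 49·48 = 2352.
Solve by successive substitution. Start with x ≡ 27 (mod 49).
  Combine with x ≡ 27 (mod 48): write x = 27 + 49·t and require 27 + 49·t ≡ 27 (mod 48), i.e. 49·t ≡ 27 − 27 ≡ 0 (mod 48). Since 49^(−1) ≡ 1 (mod 48) (49 ≡ 1 (mod 48)), t ≡ 1·0 ≡ 0 (mod 48). So x ≡ 27 + 49·0 = 27 (mod 2352).
Unique solution in [0, 2352): x = 27.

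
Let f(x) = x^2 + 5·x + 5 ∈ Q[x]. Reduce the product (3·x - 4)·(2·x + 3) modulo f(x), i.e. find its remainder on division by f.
a · b ≡ -29·x - 42 (mod f(x))

First multiply in Q[x] without reducing: a · b = 6·x^2 + x - 12. Now divide by f(x) = x^2 + 5·x + 5, eliminating the leading term at each step:
  leading term 6·x^2: subtract (6)·f(x) = 6·x^2 + 30·x + 30, leaving -29·x - 42
The degree is now < 2, so this is the remainder. Hence a · b ≡ -29·x - 42 in Q[x]/(f).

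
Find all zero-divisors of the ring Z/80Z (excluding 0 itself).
An element a ∈ Z/80Z (with a ≠ 0) is a zero-divisor iff gcd(a, 80) > 1 (because a is a unit precisely when gcd(a, n) = 1, and in Z/nZ every nonzero, non-unit element is a zero-divisor). Scan a = 1, ..., 79 and keep those with gcd(a, 80) > 1:
  gcd(2, 80) = 2, gcd(4, 80) = 4, gcd(5, 80) = 5, gcd(6, 80) = 2, gcd(8, 80) = 8, gcd(10, 80) = 10, gcd(12, 80) = 4, gcd(14, 80) = 2, gcd(15, 80) = 5, gcd(16, 80) = 16, gcd(18, 80) = 2, gcd(20, 80) = 20, gcd(22, 80) = 2, gcd(24, 80) = 8, gcd(25, 80) = 5, gcd(26, 80) = 2, gcd(28, 80) = 4, gcd(30, 80) = 10, gcd(32, 80) = 16, gcd(34, 80) = 2, gcd(35, 80) = 5, gcd(36, 80) = 4, gcd(38, 80) = 2, gcd(40, 80) = 40, gcd(42, 80) = 2, gcd(44, 80) = 4, gcd(45, 80) = 5, gcd(46, 80) = 2, gcd(48, 80) = 16, gcd(50, 80) = 10, gcd(52, 80) = 4, gcd(54, 80) = 2, gcd(55, 80) = 5, gcd(56, 80) = 8, gcd(58, 80) = 2, gcd(60, 80) = 20, gcd(62, 80) = 2, gcd(64, 80) = 16, gcd(65, 80) = 5, gcd(66, 80) = 2, gcd(68, 80) = 4, gcd(70, 80) = 10, gcd(72, 80) = 8, gcd(74, 80) = 2, gcd(75, 80) = 5, gcd(76, 80) = 4, gcd(78, 80) = 2.
All other a ∈ {1, ..., 79} have gcd(a, 80) = 1 and are units. So the nonzero zero-divisors are exactly the 47 values of a appearing in this scan.

Final answer: nonzero zero-divisors of Z/80Z = {2, 4, 5, 6, 8, 10, 12, 14, 15, 16, 18, 20, 22, 24, 25, 26, 28, 30, 32, 34, 35, 36, 38, 40, 42, 44, 45, 46, 48, 50, 52, 54, 55, 56, 58, 60, 62, 64, 65, 66, 68, 70, 72, 74, 75, 76, 78}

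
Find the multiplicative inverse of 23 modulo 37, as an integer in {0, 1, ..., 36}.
Apply the extended Euclidean algorithm to (37, 23), tracking rows (r, s, t) with s·37 + t·23 = r. Each division r_prev = q·r_cur + r_new produces the new row as (previous row) − q·(current row):
  row A: (37, 1, 0)   [1·37 + 0·23 = 37]
  row B: (23, 0, 1)   [0·37 + 1·23 = 23]
  37 = 1·23 + 14   → row C = row A − 1·row B = (14, 1, −1)   [check: 1·37 − 1·23 = 14]
  23 = 1·14 + 9   → row D = row B − 1·row C = (9, −1, 2)   [check: −1·37 + 2·23 = 9]
  14 = 1·9 + 5   → row E = row C − 1·row D = (5, 2, −3)   [check: 2·37 − 3·23 = 5]
  9 = 1·5 + 4   → row F = row D − 1·row E = (4, −3, 5)   [check: −3·37 + 5·23 = 4]
  5 = 1·4 + 1   → row G = row E − 1·row F = (1, 5, −8)   [check: 5·37 − 8·23 = 1]
  4 = 4·1 + 0   → remainder 0, stop. gcd = 1 (last nonzero row G).
The gcd is 1, so 23 is invertible mod 37. The last nonzero row gives 5·37 − 8·23 = 1, so t = −8. So 23^(−1) ≡ −8 ≡ 29 (mod 37). Verify: 23 · 29 = 667 ≡ 1 (mod 37). ✓

Final answer: 23^(−1) ≡ 29 (mod 37)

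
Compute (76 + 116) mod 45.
Reduce the summands first: 76 ≡ 31, 116 ≡ 26 (mod 45), so 76 + 116 ≡ 31 + 26 (mod 45). 31 + 26 = 57; 57 = 1·45 + 12, so (76 + 116) mod 45 = 12.

Final answer: 12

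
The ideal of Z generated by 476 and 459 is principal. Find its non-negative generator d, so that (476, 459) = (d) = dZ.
In the PID Z, (a, b) is generated by gcd(a, b). Compute gcd(476, 459) with the extended Euclidean algorithm, tracking rows (r, s, t) with s·476 + t·459 = r:
  row A: (476, 1, 0)   [1·476 + 0·459 = 476]
  row B: (459, 0, 1)   [0·476 + 1·459 = 459]
  476 = 1·459 + 17   → row C = row A − 1·row B = (17, 1, −1)   [check: 1·476 − 1·459 = 17]
  459 = 27·17 + 0   → remainder 0, stop. gcd = 17 (last nonzero row C).
So gcd(476, 459) = 17, with Bézout identity 1·476 − 1·459 = 17. Containment (⊇): the Bézout identity exhibits 17 as an element of (476, 459), giving (17) ⊆ (476, 459). Containment (⊆): since 17 | 476 and 17 | 459 (476 = 17·28, 459 = 17·27), every Z-linear combination of 476 and 459 is divisible by 17, so (476, 459) ⊆ (17). Therefore (476, 459) = (17), d = 17.

Final answer: (476, 459) = (17); d = 17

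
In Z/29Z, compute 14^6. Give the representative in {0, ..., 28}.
5

Use repeated squaring. Binary(6) = 110. Walk through the bits of the exponent 6 left-to-right: at each bit after the leading one, square the running value, then multiply by 14 if the bit is 1 (always reducing mod 29):
  bit 1 = 1 (leading): start with 14.
  bit 2 = 1: square 14^2 = 196 ≡ 22; bit is 1, so multiply 22·14 = 308 ≡ 18 (mod 29).
  bit 3 = 0: square 18^2 = 324 ≡ 5 (mod 29).
Final value: 14^6 ≡ 5 (mod 29).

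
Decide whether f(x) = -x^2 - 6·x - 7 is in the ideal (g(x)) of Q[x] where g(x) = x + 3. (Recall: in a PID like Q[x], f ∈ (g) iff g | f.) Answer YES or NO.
NO

In Q[x] the ideal (g) consists of all multiples of g, so f ∈ (g) iff g | f, i.e. iff the remainder of f on division by g is 0. Divide f by g (g is monic, so eliminate the leading term of the running remainder at each step):
  leading term -x^2: subtract (-x)·g(x) = -x^2 - 3·x, leaving -3·x - 7
  leading term -3·x: subtract (-3)·g(x) = -3·x - 9, leaving 2
The remainder r(x) = 2 ≠ 0 (and deg r < deg g), so g ∤ f, i.e. f ∉ (g).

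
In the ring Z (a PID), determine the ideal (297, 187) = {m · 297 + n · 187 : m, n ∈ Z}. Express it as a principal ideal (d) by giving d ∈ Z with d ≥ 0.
In the PID Z, (a, b) is generated by gcd(a, b). Compute gcd(297, 187) with the extended Euclidean algorithm, tracking rows (r, s, t) with s·297 + t·187 = r:
  row A: (297, 1, 0)   [1·297 + 0·187 = 297]
  row B: (187, 0, 1)   [0·297 + 1·187 = 187]
  297 = 1·187 + 110   → row C = row A − 1·row B = (110, 1, −1)   [check: 1·297 − 1·187 = 110]
  187 = 1·110 + 77   → row D = row B − 1·row C = (77, −1, 2)   [check: −1·297 + 2·187 = 77]
  110 = 1·77 + 33   → row E = row C − 1·row D = (33, 2, −3)   [check: 2·297 − 3·187 = 33]
  77 = 2·33 + 11   → row F = row D − 2·row E = (11, −5, 8)   [check: −5·297 + 8·187 = 11]
  33 = 3·11 + 0   → remainder 0, stop. gcd = 11 (last nonzero row F).
So gcd(297, 187) = 11, with Bézout identity −5·297 + 8·187 = 11. Containment (⊇): the Bézout identity exhibits 11 as an element of (297, 187), giving (11) ⊆ (297, 187). Containment (⊆): since 11 | 297 and 11 | 187 (297 = 11·27, 187 = 11·17), every Z-linear combination of 297 and 187 is divisible by 11, so (297, 187) ⊆ (11). Therefore (297, 187) = (11), d = 11.

Final answer: (297, 187) = (11); d = 11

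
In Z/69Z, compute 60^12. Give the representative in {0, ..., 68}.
Use repeated squaring. Binary(12) = 1100. Walk through the bits of the exponent 12 left-to-right: at each bit after the leading one, square the running value, then multiply by 60 if the bit is 1 (always reducing mod 69):
  bit 1 = 1 (leading): start with 60.
  bit 2 = 1: square 60^2 = 3600 ≡ 12; bit is 1, so multiply 12·60 = 720 ≡ 30 (mod 69).
  bit 3 = 0: square 30^2 = 900 ≡ 3 (mod 69).
  bit 4 = 0: square 3^2 = 9 (mod 69).
Final value: 60^12 ≡ 9 (mod 69).

Final answer: 9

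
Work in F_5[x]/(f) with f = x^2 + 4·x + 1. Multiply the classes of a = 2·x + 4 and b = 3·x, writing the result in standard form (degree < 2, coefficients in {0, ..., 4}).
Multiply as integer polynomials: a · b = 6·x^2 + 12·x. Reducing coefficients mod 5: a · b ≡ x^2 + 2·x. Now divide by f(x) = x^2 + 4·x + 1 in F_5[x], eliminating the leading term at each step:
  leading term x^2: subtract (1)·f(x) = x^2 + 4·x + 1, leaving 3·x + 4 (coefficients mod 5)
The degree is now < 2, so this is the remainder. Hence a · b ≡ 3·x + 4 in F_5[x]/(f).

Final answer: a · b ≡ 3·x + 4 (mod f(x))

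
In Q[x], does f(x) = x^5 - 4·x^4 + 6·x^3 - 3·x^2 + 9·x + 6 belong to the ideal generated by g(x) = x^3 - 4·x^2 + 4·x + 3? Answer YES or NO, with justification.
In Q[x] the ideal (g) consists of all multiples of g, so f ∈ (g) iff g | f, i.e. iff the remainder of f on division by g is 0. Divide f by g (g is monic, so eliminate the leading term of the running remainder at each step):
  leading term x^5: subtract (x^2)·g(x) = x^5 - 4·x^4 + 4·x^3 + 3·x^2, leaving 2·x^3 - 6·x^2 + 9·x + 6
  leading term 2·x^3: subtract (2)·g(x) = 2·x^3 - 8·x^2 + 8·x + 6, leaving 2·x^2 + x
The remainder r(x) = 2·x^2 + x ≠ 0 (and deg r < deg g), so g ∤ f, i.e. f ∉ (g).

Final answer: NO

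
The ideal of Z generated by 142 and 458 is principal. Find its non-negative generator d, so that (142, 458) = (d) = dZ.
In the PID Z, (a, b) is generated by gcd(a, b). Compute gcd(458, 142) with the extended Euclidean algorithm, tracking rows (r, s, t) with s·458 + t·142 = r:
  row A: (458, 1, 0)   [1·458 + 0·142 = 458]
  row B: (142, 0, 1)   [0·458 + 1·142 = 142]
  458 = 3·142 + 32   → row C = row A − 3·row B = (32, 1, −3)   [check: 1·458 − 3·142 = 32]
  142 = 4·32 + 14   → row D = row B − 4·row C = (14, −4, 13)   [check: −4·458 + 13·142 = 14]
  32 = 2·14 + 4   → row E = row C − 2·row D = (4, 9, −29)   [check: 9·458 − 29·142 = 4]
  14 = 3·4 + 2   → row F = row D − 3·row E = (2, −31, 100)   [check: −31·458 + 100·142 = 2]
  4 = 2·2 + 0   → remainder 0, stop. gcd = 2 (last nonzero row F).
So gcd(142, 458) = 2, with Bézout identity −31·458 + 100·142 = 2. Containment (⊇): the Bézout identity exhibits 2 as an element of (142, 458), giving (2) ⊆ (142, 458). Containment (⊆): since 2 | 142 and 2 | 458 (142 = 2·71, 458 = 2·229), every Z-linear combination of 142 and 458 is divisible by 2, so (142, 458) ⊆ (2). Therefore (142, 458) = (2), d = 2.

Final answer: (142, 458) = (2); d = 2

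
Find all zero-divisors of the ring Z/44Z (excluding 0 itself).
nonzero zero-divisors of Z/44Z = {2, 4, 6, 8, 10, 11, 12, 14, 16, 18, 20, 22, 24, 26, 28, 30, 32, 33, 34, 36, 38, 40, 42}

An element a ∈ Z/44Z (with a ≠ 0) is a zero-divisor iff gcd(a, 44) > 1 (because a is a unit precisely when gcd(a, n) = 1, and in Z/nZ every nonzero, non-unit element is a zero-divisor). Scan a = 1, ..., 43 and keep those with gcd(a, 44) > 1:
  gcd(2, 44) = 2, gcd(4, 44) = 4, gcd(6, 44) = 2, gcd(8, 44) = 4, gcd(10, 44) = 2, gcd(11, 44) = 11, gcd(12, 44) = 4, gcd(14, 44) = 2, gcd(16, 44) = 4, gcd(18, 44) = 2, gcd(20, 44) = 4, gcd(22, 44) = 22, gcd(24, 44) = 4, gcd(26, 44) = 2, gcd(28, 44) = 4, gcd(30, 44) = 2, gcd(32, 44) = 4, gcd(33, 44) = 11, gcd(34, 44) = 2, gcd(36, 44) = 4, gcd(38, 44) = 2, gcd(40, 44) = 4, gcd(42, 44) = 2.
All other a ∈ {1, ..., 43} have gcd(a, 44) = 1 and are units. So the nonzero zero-divisors are exactly the 23 values of a appearing in this scan.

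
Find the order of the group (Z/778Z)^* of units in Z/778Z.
|(Z/778Z)^*| = 388

(Z/778Z)^* consists of the classes a with gcd(a, 778) = 1, so its order is φ(778). φ is multiplicative, with φ(p^e) = p^e − p^(e−1). Factorise 778 = 2 · 389. Then
  φ(778) = (2 − 1) · (389 − 1) = 1 · 388 = 388.
Thus |(Z/778Z)^*| = 388.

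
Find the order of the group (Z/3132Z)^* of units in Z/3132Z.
(Z/3132Z)^* consists of the classes a with gcd(a, 3132) = 1, so its order is φ(3132). φ is multiplicative, with φ(p^e) = p^e − p^(e−1). Factorise 3132 = 2^2 · 3^3 · 29. Then
  φ(3132) = (2^2 − 2^1) · (3^3 − 3^2) · (29 − 1) = 2 · 18 · 28 = 1008.
Thus |(Z/3132Z)^*| = 1008.

Final answer: |(Z/3132Z)^*| = 1008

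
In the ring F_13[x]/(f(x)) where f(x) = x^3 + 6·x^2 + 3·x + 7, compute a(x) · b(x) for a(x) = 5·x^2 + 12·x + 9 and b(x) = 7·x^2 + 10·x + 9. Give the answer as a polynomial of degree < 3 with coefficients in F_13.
a · b ≡ 7·x^2 + 12·x + 2 (mod f(x))

Multiply as integer polynomials: a · b = 35·x^4 + 134·x^3 + 228·x^2 + 198·x + 81. Reducing coefficients mod 13: a · b ≡ 9·x^4 + 4·x^3 + 7·x^2 + 3·x + 3. Now divide by f(x) = x^3 + 6·x^2 + 3·x + 7 in F_13[x], eliminating the leading term at each step:
  leading term 9·x^4: subtract (9·x)·f(x) = 9·x^4 + 2·x^3 + x^2 + 11·x, leaving 2·x^3 + 6·x^2 + 5·x + 3 (coefficients mod 13)
  leading term 2·x^3: subtract (2)·f(x) = 2·x^3 + 12·x^2 + 6·x + 1, leaving 7·x^2 + 12·x + 2 (coefficients mod 13)
The degree is now < 3, so this is the remainder. Hence a · b ≡ 7·x^2 + 12·x + 2 in F_13[x]/(f).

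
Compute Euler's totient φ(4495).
φ(4495) = 3360

φ is multiplicative, with φ(p^e) = p^e − p^(e−1). Factorise 4495 = 5 · 29 · 31. Then
  φ(4495) = (5 − 1) · (29 − 1) · (31 − 1) = 4 · 28 · 30 = 3360.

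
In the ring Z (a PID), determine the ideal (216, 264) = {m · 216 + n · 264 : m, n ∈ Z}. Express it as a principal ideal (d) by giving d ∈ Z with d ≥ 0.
In the PID Z, (a, b) is generated by gcd(a, b). Compute gcd(264, 216) with the extended Euclidean algorithm, tracking rows (r, s, t) with s·264 + t·216 = r:
  row A: (264, 1, 0)   [1·264 + 0·216 = 264]
  row B: (216, 0, 1)   [0·264 + 1·216 = 216]
  264 = 1·216 + 48   → row C = row A − 1·row B = (48, 1, −1)   [check: 1·264 − 1·216 = 48]
  216 = 4·48 + 24   → row D = row B − 4·row C = (24, −4, 5)   [check: −4·264 + 5·216 = 24]
  48 = 2·24 + 0   → remainder 0, stop. gcd = 24 (last nonzero row D).
So gcd(216, 264) = 24, with Bézout identity −4·264 + 5·216 = 24. Containment (⊇): the Bézout identity exhibits 24 as an element of (216, 264), giving (24) ⊆ (216, 264). Containment (⊆): since 24 | 216 and 24 | 264 (216 = 24·9, 264 = 24·11), every Z-linear combination of 216 and 264 is divisible by 24, so (216, 264) ⊆ (24). Therefore (216, 264) = (24), d = 24.

Final answer: (216, 264) = (24); d = 24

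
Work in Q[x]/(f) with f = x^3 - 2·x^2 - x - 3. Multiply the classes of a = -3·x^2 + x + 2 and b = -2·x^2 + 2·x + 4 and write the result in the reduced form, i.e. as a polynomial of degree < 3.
First multiply in Q[x] without reducing: a · b = 6·x^4 - 8·x^3 - 14·x^2 + 8·x + 8. Now divide by f(x) = x^3 - 2·x^2 - x - 3, eliminating the leading term at each step:
  leading term 6·x^4: subtract (6·x)·f(x) = 6·x^4 - 12·x^3 - 6·x^2 - 18·x, leaving 4·x^3 - 8·x^2 + 26·x + 8
  leading term 4·x^3: subtract (4)·f(x) = 4·x^3 - 8·x^2 - 4·x - 12, leaving 30·x + 20
The degree is now < 3, so this is the remainder. Hence a · b ≡ 30·x + 20 in Q[x]/(f).

Final answer: a · b ≡ 30·x + 20 (mod f(x))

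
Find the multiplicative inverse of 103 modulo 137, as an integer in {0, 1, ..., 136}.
103^(−1) ≡ 4 (mod 137)

Apply the extended Euclidean algorithm to (137, 103), tracking rows (r, s, t) with s·137 + t·103 = r. Each division r_prev = q·r_cur + r_new produces the new row as (previous row) − q·(current row):
  row A: (137, 1, 0)   [1·137 + 0·103 = 137]
  row B: (103, 0, 1)   [0·137 + 1·103 = 103]
  137 = 1·103 + 34   → row C = row A − 1·row B = (34, 1, −1)   [check: 1·137 − 1·103 = 34]
  103 = 3·34 + 1   → row D = row B − 3·row C = (1, −3, 4)   [check: −3·137 + 4·103 = 1]
  34 = 34·1 + 0   → remainder 0, stop. gcd = 1 (last nonzero row D).
The gcd is 1, so 103 is invertible mod 137. The last nonzero row gives −3·137 + 4·103 = 1, so t = 4. So 103^(−1) ≡ 4 (mod 137). Verify: 103 · 4 = 412 ≡ 1 (mod 137). ✓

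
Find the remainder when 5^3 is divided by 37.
Use repeated squaring. Binary(3) = 11. Walk through the bits of the exponent 3 left-to-right: at each bit after the leading one, square the running value, then multiply by 5 if the bit is 1 (always reducing mod 37):
  bit 1 = 1 (leading): start with 5.
  bit 2 = 1: square 5^2 = 25; bit is 1, so multiply 25·5 = 125 ≡ 14 (mod 37).
Final value: 5^3 ≡ 14 (mod 37).

Final answer: 14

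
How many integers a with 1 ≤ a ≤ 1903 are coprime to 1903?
The number of a ∈ {1, ..., 1903} with gcd(a, 1903) = 1 is by definition Euler's totient φ(1903). φ is multiplicative, with φ(p^e) = p^e − p^(e−1). Factorise 1903 = 11 · 173. Then
  φ(1903) = (11 − 1) · (173 − 1) = 10 · 172 = 1720.
So there are 1720 such integers.

Final answer: 1720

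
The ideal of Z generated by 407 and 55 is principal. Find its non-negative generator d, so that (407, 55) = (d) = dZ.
In the PID Z, (a, b) is generated by gcd(a, b). Compute gcd(407, 55) with the extended Euclidean algorithm, tracking rows (r, s, t) with s·407 + t·55 = r:
  row A: (407, 1, 0)   [1·407 + 0·55 = 407]
  row B: (55, 0, 1)   [0·407 + 1·55 = 55]
  407 = 7·55 + 22   → row C = row A − 7·row B = (22, 1, −7)   [check: 1·407 − 7·55 = 22]
  55 = 2·22 + 11   → row D = row B − 2·row C = (11, −2, 15)   [check: −2·407 + 15·55 = 11]
  22 = 2·11 + 0   → remainder 0, stop. gcd = 11 (last nonzero row D).
So gcd(407, 55) = 11, with Bézout identity −2·407 + 15·55 = 11. Containment (⊇): the Bézout identity exhibits 11 as an element of (407, 55), giving (11) ⊆ (407, 55). Containment (⊆): since 11 | 407 and 11 | 55 (407 = 11·37, 55 = 11·5), every Z-linear combination of 407 and 55 is divisible by 11, so (407, 55) ⊆ (11). Therefore (407, 55) = (11), d = 11.

Final answer: (407, 55) = (11); d = 11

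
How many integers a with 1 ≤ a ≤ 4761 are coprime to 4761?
The number of a ∈ {1, ..., 4761} with gcd(a, 4761) = 1 is by definition Euler's totient φ(4761). φ is multiplicative, with φ(p^e) = p^e − p^(e−1). Factorise 4761 = 3^2 · 23^2. Then
  φ(4761) = (3^2 − 3^1) · (23^2 − 23^1) = 6 · 506 = 3036.
So there are 3036 such integers.

Final answer: 3036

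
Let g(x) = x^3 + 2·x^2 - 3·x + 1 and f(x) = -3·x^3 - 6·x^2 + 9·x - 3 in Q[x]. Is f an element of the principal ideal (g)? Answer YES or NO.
In Q[x] the ideal (g) consists of all multiples of g, so f ∈ (g) iff g | f, i.e. iff the remainder of f on division by g is 0. Divide f by g (g is monic, so eliminate the leading term of the running remainder at each step):
  leading term -3·x^3: subtract (-3)·g(x) = -3·x^3 - 6·x^2 + 9·x - 3, leaving 0
The remainder is 0, so f(x) = g(x) · h(x) with h(x) = -3. Hence g | f, i.e. f ∈ (g).

Final answer: YES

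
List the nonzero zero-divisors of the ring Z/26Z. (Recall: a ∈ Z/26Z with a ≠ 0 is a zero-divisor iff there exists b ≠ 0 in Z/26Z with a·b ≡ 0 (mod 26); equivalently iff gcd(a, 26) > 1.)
An element a ∈ Z/26Z (with a ≠ 0) is a zero-divisor iff gcd(a, 26) > 1 (because a is a unit precisely when gcd(a, n) = 1, and in Z/nZ every nonzero, non-unit element is a zero-divisor). Scan a = 1, ..., 25 and keep those with gcd(a, 26) > 1:
  gcd(2, 26) = 2, gcd(4, 26) = 2, gcd(6, 26) = 2, gcd(8, 26) = 2, gcd(10, 26) = 2, gcd(12, 26) = 2, gcd(13, 26) = 13, gcd(14, 26) = 2, gcd(16, 26) = 2, gcd(18, 26) = 2, gcd(20, 26) = 2, gcd(22, 26) = 2, gcd(24, 26) = 2.
All other a ∈ {1, ..., 25} have gcd(a, 26) = 1 and are units. So the nonzero zero-divisors are exactly the 13 values of a appearing in this scan.

Final answer: nonzero zero-divisors of Z/26Z = {2, 4, 6, 8, 10, 12, 13, 14, 16, 18, 20, 22, 24}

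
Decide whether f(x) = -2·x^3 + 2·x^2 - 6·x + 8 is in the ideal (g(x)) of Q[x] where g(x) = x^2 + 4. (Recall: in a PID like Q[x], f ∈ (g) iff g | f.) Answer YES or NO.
NO

In Q[x] the ideal (g) consists of all multiples of g, so f ∈ (g) iff g | f, i.e. iff the remainder of f on division by g is 0. Divide f by g (g is monic, so eliminate the leading term of the running remainder at each step):
  leading term -2·x^3: subtract (-2·x)·g(x) = -2·x^3 - 8·x, leaving 2·x^2 + 2·x + 8
  leading term 2·x^2: subtract (2)·g(x) = 2·x^2 + 8, leaving 2·x
The remainder r(x) = 2·x ≠ 0 (and deg r < deg g), so g ∤ f, i.e. f ∉ (g).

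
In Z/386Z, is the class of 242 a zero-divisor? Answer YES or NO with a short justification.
YES

gcd(242, 386) = 2 > 1, so 242 is not a unit in Z/386Z. In Z/nZ every nonzero non-unit is a zero-divisor: explicitly, take b = 386/gcd = 193 ≠ 0 (mod 386); then 242·193 = 46706 = 121·386, i.e. 242·193 ≡ 0 (mod 386). So 242 is a zero-divisor.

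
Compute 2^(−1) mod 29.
Apply the extended Euclidean algorithm to (29, 2), tracking rows (r, s, t) with s·29 + t·2 = r. Each division r_prev = q·r_cur + r_new produces the new row as (previous row) − q·(current row):
  row A: (29, 1, 0)   [1·29 + 0·2 = 29]
  row B: (2, 0, 1)   [0·29 + 1·2 = 2]
  29 = 14·2 + 1   → row C = row A − 14·row B = (1, 1, −14)   [check: 1·29 − 14·2 = 1]
  2 = 2·1 + 0   → remainder 0, stop. gcd = 1 (last nonzero row C).
The gcd is 1, so 2 is invertible mod 29. The last nonzero row gives 1·29 − 14·2 = 1, so t = −14. So 2^(−1) ≡ −14 ≡ 15 (mod 29). Verify: 2 · 15 = 30 ≡ 1 (mod 29). ✓

Final answer: 2^(−1) ≡ 15 (mod 29)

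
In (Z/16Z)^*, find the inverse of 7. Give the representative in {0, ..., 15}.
7^(−1) ≡ 7 (mod 16)

Apply the extended Euclidean algorithm to (16, 7), tracking rows (r, s, t) with s·16 + t·7 = r. Each division r_prev = q·r_cur + r_new produces the new row as (previous row) − q·(current row):
  row A: (16, 1, 0)   [1·16 + 0·7 = 16]
  row B: (7, 0, 1)   [0·16 + 1·7 = 7]
  16 = 2·7 + 2   → row C = row A − 2·row B = (2, 1, −2)   [check: 1·16 − 2·7 = 2]
  7 = 3·2 + 1   → row D = row B − 3·row C = (1, −3, 7)   [check: −3·16 + 7·7 = 1]
  2 = 2·1 + 0   → remainder 0, stop. gcd = 1 (last nonzero row D).
The gcd is 1, so 7 is invertible mod 16. The last nonzero row gives −3·16 + 7·7 = 1, so t = 7. So 7^(−1) ≡ 7 (mod 16). Verify: 7 · 7 = 49 ≡ 1 (mod 16). ✓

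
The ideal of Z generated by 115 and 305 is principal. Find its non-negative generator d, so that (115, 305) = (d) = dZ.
In the PID Z, (a, b) is generated by gcd(a, b). Compute gcd(305, 115) with the extended Euclidean algorithm, tracking rows (r, s, t) with s·305 + t·115 = r:
  row A: (305, 1, 0)   [1·305 + 0·115 = 305]
  row B: (115, 0, 1)   [0·305 + 1·115 = 115]
  305 = 2·115 + 75   → row C = row A − 2·row B = (75, 1, −2)   [check: 1·305 − 2·115 = 75]
  115 = 1·75 + 40   → row D = row B − 1·row C = (40, −1, 3)   [check: −1·305 + 3·115 = 40]
  75 = 1·40 + 35   → row E = row C − 1·row D = (35, 2, −5)   [check: 2·305 − 5·115 = 35]
  40 = 1·35 + 5   → row F = row D − 1·row E = (5, −3, 8)   [check: −3·305 + 8·115 = 5]
  35 = 7·5 + 0   → remainder 0, stop. gcd = 5 (last nonzero row F).
So gcd(115, 305) = 5, with Bézout identity −3·305 + 8·115 = 5. Containment (⊇): the Bézout identity exhibits 5 as an element of (115, 305), giving (5) ⊆ (115, 305). Containment (⊆): since 5 | 115 and 5 | 305 (115 = 5·23, 305 = 5·61), every Z-linear combination of 115 and 305 is divisible by 5, so (115, 305) ⊆ (5). Therefore (115, 305) = (5), d = 5.

Final answer: (115, 305) = (5); d = 5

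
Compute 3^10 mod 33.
Use repeated squaring. Binary(10) = 1010. Walk through the bits of the exponent 10 left-to-right: at each bit after the leading one, square the running value, then multiply by 3 if the bit is 1 (always reducing mod 33):
  bit 1 = 1 (leading): start with 3.
  bit 2 = 0: square 3^2 = 9 (mod 33).
  bit 3 = 1: square 9^2 = 81 ≡ 15; bit is 1, so multiply 15·3 = 45 ≡ 12 (mod 33).
  bit 4 = 0: square 12^2 = 144 ≡ 12 (mod 33).
Final value: 3^10 ≡ 12 (mod 33).

Final answer: 12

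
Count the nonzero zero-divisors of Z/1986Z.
Z/1986Z has 1325 nonzero zero-divisors

In Z/1986Z each nonzero element is either a unit (gcd with 1986 is 1) or a zero-divisor (gcd > 1). The number of units is φ(1986): factorise 1986 = 2 · 3 · 331, so φ(1986) = (2 − 1) · (3 − 1) · (331 − 1) = 1 · 2 · 330 = 660. The nonzero elements number 1986 − 1 = 1985. Hence the nonzero zero-divisors number 1985 − 660 = 1325.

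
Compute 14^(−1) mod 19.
14^(−1) ≡ 15 (mod 19)

Apply the extended Euclidean algorithm to (19, 14), tracking rows (r, s, t) with s·19 + t·14 = r. Each division r_prev = q·r_cur + r_new produces the new row as (previous row) − q·(current row):
  row A: (19, 1, 0)   [1·19 + 0·14 = 19]
  row B: (14, 0, 1)   [0·19 + 1·14 = 14]
  19 = 1·14 + 5   → row C = row A − 1·row B = (5, 1, −1)   [check: 1·19 − 1·14 = 5]
  14 = 2·5 + 4   → row D = row B − 2·row C = (4, −2, 3)   [check: −2·19 + 3·14 = 4]
  5 = 1·4 + 1   → row E = row C − 1·row D = (1, 3, −4)   [check: 3·19 − 4·14 = 1]
  4 = 4·1 + 0   → remainder 0, stop. gcd = 1 (last nonzero row E).
The gcd is 1, so 14 is invertible mod 19. The last nonzero row gives 3·19 − 4·14 = 1, so t = −4. So 14^(−1) ≡ −4 ≡ 15 (mod 19). Verify: 14 · 15 = 210 ≡ 1 (mod 19). ✓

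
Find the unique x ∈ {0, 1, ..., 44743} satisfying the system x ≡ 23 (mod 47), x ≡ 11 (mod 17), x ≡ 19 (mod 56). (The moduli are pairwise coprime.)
x ≡ 7355 (mod 44744); the representative in [0, 44744) is 7355

The moduli 47, 17, 56 are pairwise coprime, so by the CRT there is a unique solution mod 47·17·56 = 44744.
Solve by successive substitution. Start with x ≡ 23 (mod 47).
  Combine with x ≡ 11 (mod 17): write x = 23 + 47·t and require 23 + 47·t ≡ 11 (mod 17), i.e. 47·t ≡ 11 − 23 ≡ 5 (mod 17). Since 47^(−1) ≡ 4 (mod 17) (47 ≡ 13 (mod 17)), t ≡ 4·5 ≡ 3 (mod 17). So x ≡ 23 + 47·3 = 164 (mod 799).
  Combine with x ≡ 19 (mod 56): write x = 164 + 799·t and require 164 + 799·t ≡ 19 (mod 56), i.e. 799·t ≡ 19 − 164 ≡ 23 (mod 56). Since 799^(−1) ≡ 15 (mod 56) (799 ≡ 15 (mod 56)), t ≡ 15·23 ≡ 9 (mod 56). So x ≡ 164 + 799·9 = 7355 (mod 44744).
Unique solution in [0, 44744): x = 7355.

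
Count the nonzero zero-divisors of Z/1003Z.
In Z/1003Z each nonzero element is either a unit (gcd with 1003 is 1) or a zero-divisor (gcd > 1). The number of units is φ(1003): factorise 1003 = 17 · 59, so φ(1003) = (17 − 1) · (59 − 1) = 16 · 58 = 928. The nonzero elements number 1003 − 1 = 1002. Hence the nonzero zero-divisors number 1002 − 928 = 74.

Final answer: Z/1003Z has 74 nonzero zero-divisors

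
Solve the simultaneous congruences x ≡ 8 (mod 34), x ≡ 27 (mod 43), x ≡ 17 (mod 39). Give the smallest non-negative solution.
x ≡ 10820 (mod 57018); the representative in [0, 57018) is 10820

The moduli 34, 43, 39 are pairwise coprime, so by the CRT there is a unique solution mod 34·43·39 = 57018.
Solve by successive substitution. Start with x ≡ 8 (mod 34).
  Combine with x ≡ 27 (mod 43): write x = 8 + 34·t and require 8 + 34·t ≡ 27 (mod 43), i.e. 34·t ≡ 27 − 8 ≡ 19 (mod 43). Since 34^(−1) ≡ 19 (mod 43), t ≡ 19·19 ≡ 17 (mod 43). So x ≡ 8 + 34·17 = 586 (mod 1462).
  Combine with x ≡ 17 (mod 39): write x = 586 + 1462·t and require 586 + 1462·t ≡ 17 (mod 39), i.e. 1462·t ≡ 17 − 586 ≡ 16 (mod 39). Since 1462^(−1) ≡ 37 (mod 39) (1462 ≡ 19 (mod 39)), t ≡ 37·16 ≡ 7 (mod 39). So x ≡ 586 + 1462·7 = 10820 (mod 57018).
Unique solution in [0, 57018): x = 10820.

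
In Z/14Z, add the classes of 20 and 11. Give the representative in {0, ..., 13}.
3

Reduce the summands first: 20 ≡ 6 (mod 14), so 20 + 11 ≡ 6 + 11 (mod 14). 6 + 11 = 17; 17 = 1·14 + 3, so (20 + 11) mod 14 = 3.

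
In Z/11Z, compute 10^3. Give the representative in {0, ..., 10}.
Use repeated squaring. Binary(3) = 11. Walk through the bits of the exponent 3 left-to-right: at each bit after the leading one, square the running value, then multiply by 10 if the bit is 1 (always reducing mod 11):
  bit 1 = 1 (leading): start with 10.
  bit 2 = 1: square 10^2 = 100 ≡ 1; bit is 1, so multiply 1·10 = 10 (mod 11).
Final value: 10^3 ≡ 10 (mod 11).

Final answer: 10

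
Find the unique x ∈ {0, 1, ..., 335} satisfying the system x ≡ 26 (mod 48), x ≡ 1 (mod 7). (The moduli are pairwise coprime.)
The moduli 48, 7 are pairwise coprime, so by the CRT there is a unique solution mod 48·7 = 336.
Solve by successive substitution. Start with x ≡ 26 (mod 48).
  Combine with x ≡ 1 (mod 7): write x = 26 + 48·t and require 26 + 48·t ≡ 1 (mod 7), i.e. 48·t ≡ 1 − 26 ≡ 3 (mod 7). Since 48^(−1) ≡ 6 (mod 7) (48 ≡ 6 (mod 7)), t ≡ 6·3 ≡ 4 (mod 7). So x ≡ 26 + 48·4 = 218 (mod 336).
Unique solution in [0, 336): x = 218.

Final answer: x ≡ 218 (mod 336); the representative in [0, 336) is 218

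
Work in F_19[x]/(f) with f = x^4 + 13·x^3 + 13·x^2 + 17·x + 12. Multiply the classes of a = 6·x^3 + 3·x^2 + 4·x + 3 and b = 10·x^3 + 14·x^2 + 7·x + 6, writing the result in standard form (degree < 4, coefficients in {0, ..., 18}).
a · b ≡ 9·x^3 + 11·x^2 + 6·x + 1 (mod f(x))

Multiply as integer polynomials: a · b = 60·x^6 + 114·x^5 + 124·x^4 + 143·x^3 + 88·x^2 + 45·x + 18. Reducing coefficients mod 19: a · b ≡ 3·x^6 + 10·x^4 + 10·x^3 + 12·x^2 + 7·x + 18. Now divide by f(x) = x^4 + 13·x^3 + 13·x^2 + 17·x + 12 in F_19[x], eliminating the leading term at each step:
  leading term 3·x^6: subtract (3·x^2)·f(x) = 3·x^6 + x^5 + x^4 + 13·x^3 + 17·x^2, leaving 18·x^5 + 9·x^4 + 16·x^3 + 14·x^2 + 7·x + 18 (coefficients mod 19)
  leading term 18·x^5: subtract (18·x)·f(x) = 18·x^5 + 6·x^4 + 6·x^3 + 2·x^2 + 7·x, leaving 3·x^4 + 10·x^3 + 12·x^2 + 18 (coefficients mod 19)
  leading term 3·x^4: subtract (3)·f(x) = 3·x^4 + x^3 + x^2 + 13·x + 17, leaving 9·x^3 + 11·x^2 + 6·x + 1 (coefficients mod 19)
The degree is now < 4, so this is the remainder. Hence a · b ≡ 9·x^3 + 11·x^2 + 6·x + 1 in F_19[x]/(f).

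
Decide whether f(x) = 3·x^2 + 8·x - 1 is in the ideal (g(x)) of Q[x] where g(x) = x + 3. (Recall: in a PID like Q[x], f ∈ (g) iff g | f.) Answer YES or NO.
NO

In Q[x] the ideal (g) consists of all multiples of g, so f ∈ (g) iff g | f, i.e. iff the remainder of f on division by g is 0. Divide f by g (g is monic, so eliminate the leading term of the running remainder at each step):
  leading term 3·x^2: subtract (3·x)·g(x) = 3·x^2 + 9·x, leaving -x - 1
  leading term -x: subtract (-1)·g(x) = -x - 3, leaving 2
The remainder r(x) = 2 ≠ 0 (and deg r < deg g), so g ∤ f, i.e. f ∉ (g).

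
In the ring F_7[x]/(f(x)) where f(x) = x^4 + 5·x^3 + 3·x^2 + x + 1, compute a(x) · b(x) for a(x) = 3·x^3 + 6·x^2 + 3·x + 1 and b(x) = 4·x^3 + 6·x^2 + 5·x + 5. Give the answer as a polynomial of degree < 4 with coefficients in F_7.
Multiply as integer polynomials: a · b = 12·x^6 + 42·x^5 + 63·x^4 + 67·x^3 + 51·x^2 + 20·x + 5. Reducing coefficients mod 7: a · b ≡ 5·x^6 + 4·x^3 + 2·x^2 + 6·x + 5. Now divide by f(x) = x^4 + 5·x^3 + 3·x^2 + x + 1 in F_7[x], eliminating the leading term at each step:
  leading term 5·x^6: subtract (5·x^2)·f(x) = 5·x^6 + 4·x^5 + x^4 + 5·x^3 + 5·x^2, leaving 3·x^5 + 6·x^4 + 6·x^3 + 4·x^2 + 6·x + 5 (coefficients mod 7)
  leading term 3·x^5: subtract (3·x)·f(x) = 3·x^5 + x^4 + 2·x^3 + 3·x^2 + 3·x, leaving 5·x^4 + 4·x^3 + x^2 + 3·x + 5 (coefficients mod 7)
  leading term 5·x^4: subtract (5)·f(x) = 5·x^4 + 4·x^3 + x^2 + 5·x + 5, leaving 5·x (coefficients mod 7)
The degree is now < 4, so this is the remainder. Hence a · b ≡ 5·x in F_7[x]/(f).

Final answer: a · b ≡ 5·x (mod f(x))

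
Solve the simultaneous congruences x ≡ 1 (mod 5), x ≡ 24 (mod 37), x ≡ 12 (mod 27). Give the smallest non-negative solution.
The moduli 5, 37, 27 are pairwise coprime, so by the CRT there is a unique solution mod 5·37·27 = 4995.
Solve by successive substitution. Start with x ≡ 1 (mod 5).
  Combine with x ≡ 24 (mod 37): write x = 1 + 5·t and require 1 + 5·t ≡ 24 (mod 37), i.e. 5·t ≡ 24 − 1 ≡ 23 (mod 37). Since 5^(−1) ≡ 15 (mod 37), t ≡ 15·23 ≡ 12 (mod 37). So x ≡ 1 + 5·12 = 61 (mod 185).
  Combine with x ≡ 12 (mod 27): write x = 61 + 185·t and require 61 + 185·t ≡ 12 (mod 27), i.e. 185·t ≡ 12 − 61 ≡ 5 (mod 27). Since 185^(−1) ≡ 20 (mod 27) (185 ≡ 23 (mod 27)), t ≡ 20·5 ≡ 19 (mod 27). So x ≡ 61 + 185·19 = 3576 (mod 4995).
Unique solution in [0, 4995): x = 3576.

Final answer: x ≡ 3576 (mod 4995); the representative in [0, 4995) is 3576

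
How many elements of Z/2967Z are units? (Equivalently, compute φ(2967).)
Z/2967Z has φ(2967) = 1848 units

An element a ∈ Z/2967Z is a unit iff gcd(a, 2967) = 1, so the number of units is φ(2967). φ is multiplicative, with φ(p^e) = p^e − p^(e−1). Factorise 2967 = 3 · 23 · 43. Then
  φ(2967) = (3 − 1) · (23 − 1) · (43 − 1) = 2 · 22 · 42 = 1848.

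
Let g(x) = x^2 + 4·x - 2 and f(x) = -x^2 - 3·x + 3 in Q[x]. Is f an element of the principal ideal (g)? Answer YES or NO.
NO

In Q[x] the ideal (g) consists of all multiples of g, so f ∈ (g) iff g | f, i.e. iff the remainder of f on division by g is 0. Divide f by g (g is monic, so eliminate the leading term of the running remainder at each step):
  leading term -x^2: subtract (-1)·g(x) = -x^2 - 4·x + 2, leaving x + 1
The remainder r(x) = x + 1 ≠ 0 (and deg r < deg g), so g ∤ f, i.e. f ∉ (g).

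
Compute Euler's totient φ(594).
φ(594) = 180

φ is multiplicative, with φ(p^e) = p^e − p^(e−1). Factorise 594 = 2 · 3^3 · 11. Then
  φ(594) = (2 − 1) · (3^3 − 3^2) · (11 − 1) = 1 · 18 · 10 = 180.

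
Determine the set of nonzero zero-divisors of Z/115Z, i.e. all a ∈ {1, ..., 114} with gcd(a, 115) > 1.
An element a ∈ Z/115Z (with a ≠ 0) is a zero-divisor iff gcd(a, 115) > 1 (because a is a unit precisely when gcd(a, n) = 1, and in Z/nZ every nonzero, non-unit element is a zero-divisor). Scan a = 1, ..., 114 and keep those with gcd(a, 115) > 1:
  gcd(5, 115) = 5, gcd(10, 115) = 5, gcd(15, 115) = 5, gcd(20, 115) = 5, gcd(23, 115) = 23, gcd(25, 115) = 5, gcd(30, 115) = 5, gcd(35, 115) = 5, gcd(40, 115) = 5, gcd(45, 115) = 5, gcd(46, 115) = 23, gcd(50, 115) = 5, gcd(55, 115) = 5, gcd(60, 115) = 5, gcd(65, 115) = 5, gcd(69, 115) = 23, gcd(70, 115) = 5, gcd(75, 115) = 5, gcd(80, 115) = 5, gcd(85, 115) = 5, gcd(90, 115) = 5, gcd(92, 115) = 23, gcd(95, 115) = 5, gcd(100, 115) = 5, gcd(105, 115) = 5, gcd(110, 115) = 5.
All other a ∈ {1, ..., 114} have gcd(a, 115) = 1 and are units. So the nonzero zero-divisors are exactly the 26 values of a appearing in this scan.

Final answer: nonzero zero-divisors of Z/115Z = {5, 10, 15, 20, 23, 25, 30, 35, 40, 45, 46, 50, 55, 60, 65, 69, 70, 75, 80, 85, 90, 92, 95, 100, 105, 110}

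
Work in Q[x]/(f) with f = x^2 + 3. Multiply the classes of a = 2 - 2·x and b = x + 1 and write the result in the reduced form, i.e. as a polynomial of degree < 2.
a · b ≡ 8 (mod f(x))

First multiply in Q[x] without reducing: a · b = 2 - 2·x^2. Now divide by f(x) = x^2 + 3, eliminating the leading term at each step:
  leading term -2·x^2: subtract (-2)·f(x) = -2·x^2 - 6, leaving 8
The degree is now < 2, so this is the remainder. Hence a · b ≡ 8 in Q[x]/(f).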